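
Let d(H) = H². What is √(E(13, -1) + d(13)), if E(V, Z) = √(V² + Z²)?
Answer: √(169 + √170) ≈ 13.492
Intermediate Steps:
√(E(13, -1) + d(13)) = √(√(13² + (-1)²) + 13²) = √(√(169 + 1) + 169) = √(√170 + 169) = √(169 + √170)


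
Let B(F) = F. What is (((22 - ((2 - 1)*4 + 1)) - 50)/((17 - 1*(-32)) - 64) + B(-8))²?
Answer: 841/25 ≈ 33.640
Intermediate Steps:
(((22 - ((2 - 1)*4 + 1)) - 50)/((17 - 1*(-32)) - 64) + B(-8))² = (((22 - ((2 - 1)*4 + 1)) - 50)/((17 - 1*(-32)) - 64) - 8)² = (((22 - (1*4 + 1)) - 50)/((17 + 32) - 64) - 8)² = (((22 - (4 + 1)) - 50)/(49 - 64) - 8)² = (((22 - 1*5) - 50)/(-15) - 8)² = (((22 - 5) - 50)*(-1/15) - 8)² = ((17 - 50)*(-1/15) - 8)² = (-33*(-1/15) - 8)² = (11/5 - 8)² = (-29/5)² = 841/25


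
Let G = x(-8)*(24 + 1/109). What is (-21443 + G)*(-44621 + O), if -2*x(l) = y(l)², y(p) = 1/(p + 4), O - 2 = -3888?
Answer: 3628119919107/3488 ≈ 1.0402e+9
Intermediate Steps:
O = -3886 (O = 2 - 3888 = -3886)
y(p) = 1/(4 + p)
x(l) = -1/(2*(4 + l)²)
G = -2617/3488 (G = (-1/(2*(4 - 8)²))*(24 + 1/109) = (-½/(-4)²)*(24 + 1/109) = -½*1/16*(2617/109) = -1/32*2617/109 = -2617/3488 ≈ -0.75029)
(-21443 + G)*(-44621 + O) = (-21443 - 2617/3488)*(-44621 - 3886) = -74795801/3488*(-48507) = 3628119919107/3488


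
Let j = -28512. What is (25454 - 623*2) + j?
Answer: -4304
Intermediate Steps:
(25454 - 623*2) + j = (25454 - 623*2) - 28512 = (25454 - 1246) - 28512 = 24208 - 28512 = -4304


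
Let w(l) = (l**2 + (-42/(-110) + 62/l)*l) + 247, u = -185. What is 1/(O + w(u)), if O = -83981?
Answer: -11/544694 ≈ -2.0195e-5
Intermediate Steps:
w(l) = 247 + l**2 + l*(21/55 + 62/l) (w(l) = (l**2 + (-42*(-1/110) + 62/l)*l) + 247 = (l**2 + (21/55 + 62/l)*l) + 247 = (l**2 + l*(21/55 + 62/l)) + 247 = 247 + l**2 + l*(21/55 + 62/l))
1/(O + w(u)) = 1/(-83981 + (309 + (-185)**2 + (21/55)*(-185))) = 1/(-83981 + (309 + 34225 - 777/11)) = 1/(-83981 + 379097/11) = 1/(-544694/11) = -11/544694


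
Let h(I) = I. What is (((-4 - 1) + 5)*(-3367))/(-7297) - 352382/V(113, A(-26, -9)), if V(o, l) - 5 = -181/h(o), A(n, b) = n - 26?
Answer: -19909583/192 ≈ -1.0370e+5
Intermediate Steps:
A(n, b) = -26 + n
V(o, l) = 5 - 181/o
(((-4 - 1) + 5)*(-3367))/(-7297) - 352382/V(113, A(-26, -9)) = (((-4 - 1) + 5)*(-3367))/(-7297) - 352382/(5 - 181/113) = ((-5 + 5)*(-3367))*(-1/7297) - 352382/(5 - 181*1/113) = (0*(-3367))*(-1/7297) - 352382/(5 - 181/113) = 0*(-1/7297) - 352382/384/113 = 0 - 352382*113/384 = 0 - 19909583/192 = -19909583/192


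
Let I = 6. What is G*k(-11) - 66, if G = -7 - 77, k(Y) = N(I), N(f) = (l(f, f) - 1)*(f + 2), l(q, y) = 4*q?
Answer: -15522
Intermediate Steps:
N(f) = (-1 + 4*f)*(2 + f) (N(f) = (4*f - 1)*(f + 2) = (-1 + 4*f)*(2 + f))
k(Y) = 184 (k(Y) = -2 + 4*6² + 7*6 = -2 + 4*36 + 42 = -2 + 144 + 42 = 184)
G = -84
G*k(-11) - 66 = -84*184 - 66 = -15456 - 66 = -15522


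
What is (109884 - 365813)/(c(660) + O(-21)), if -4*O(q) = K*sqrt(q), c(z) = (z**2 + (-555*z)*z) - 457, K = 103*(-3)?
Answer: 988184279506448/931787540972284285 + 316328244*I*sqrt(21)/931787540972284285 ≈ 0.0010605 + 1.5557e-9*I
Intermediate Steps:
K = -309
c(z) = -457 - 554*z**2 (c(z) = (z**2 - 555*z**2) - 457 = -554*z**2 - 457 = -457 - 554*z**2)
O(q) = 309*sqrt(q)/4 (O(q) = -(-309)*sqrt(q)/4 = 309*sqrt(q)/4)
(109884 - 365813)/(c(660) + O(-21)) = (109884 - 365813)/((-457 - 554*660**2) + 309*sqrt(-21)/4) = -255929/((-457 - 554*435600) + 309*(I*sqrt(21))/4) = -255929/((-457 - 241322400) + 309*I*sqrt(21)/4) = -255929/(-241322857 + 309*I*sqrt(21)/4)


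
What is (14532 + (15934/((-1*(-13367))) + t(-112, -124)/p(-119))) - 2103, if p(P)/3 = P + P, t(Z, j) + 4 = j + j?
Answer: 2824704611/227239 ≈ 12431.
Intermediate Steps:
t(Z, j) = -4 + 2*j (t(Z, j) = -4 + (j + j) = -4 + 2*j)
p(P) = 6*P (p(P) = 3*(P + P) = 3*(2*P) = 6*P)
(14532 + (15934/((-1*(-13367))) + t(-112, -124)/p(-119))) - 2103 = (14532 + (15934/((-1*(-13367))) + (-4 + 2*(-124))/((6*(-119))))) - 2103 = (14532 + (15934/13367 + (-4 - 248)/(-714))) - 2103 = (14532 + (15934*(1/13367) - 252*(-1/714))) - 2103 = (14532 + (15934/13367 + 6/17)) - 2103 = (14532 + 351080/227239) - 2103 = 3302588228/227239 - 2103 = 2824704611/227239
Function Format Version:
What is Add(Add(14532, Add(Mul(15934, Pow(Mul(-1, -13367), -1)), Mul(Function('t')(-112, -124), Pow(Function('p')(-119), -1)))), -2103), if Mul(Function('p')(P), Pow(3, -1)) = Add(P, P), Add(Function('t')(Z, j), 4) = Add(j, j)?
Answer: Rational(2824704611, 227239) ≈ 12431.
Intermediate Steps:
Function('t')(Z, j) = Add(-4, Mul(2, j)) (Function('t')(Z, j) = Add(-4, Add(j, j)) = Add(-4, Mul(2, j)))
Function('p')(P) = Mul(6, P) (Function('p')(P) = Mul(3, Add(P, P)) = Mul(3, Mul(2, P)) = Mul(6, P))
Add(Add(14532, Add(Mul(15934, Pow(Mul(-1, -13367), -1)), Mul(Function('t')(-112, -124), Pow(Function('p')(-119), -1)))), -2103) = Add(Add(14532, Add(Mul(15934, Pow(Mul(-1, -13367), -1)), Mul(Add(-4, Mul(2, -124)), Pow(Mul(6, -119), -1)))), -2103) = Add(Add(14532, Add(Mul(15934, Pow(13367, -1)), Mul(Add(-4, -248), Pow(-714, -1)))), -2103) = Add(Add(14532, Add(Mul(15934, Rational(1, 13367)), Mul(-252, Rational(-1, 714)))), -2103) = Add(Add(14532, Add(Rational(15934, 13367), Rational(6, 17))), -2103) = Add(Add(14532, Rational(351080, 227239)), -2103) = Add(Rational(3302588228, 227239), -2103) = Rational(2824704611, 227239)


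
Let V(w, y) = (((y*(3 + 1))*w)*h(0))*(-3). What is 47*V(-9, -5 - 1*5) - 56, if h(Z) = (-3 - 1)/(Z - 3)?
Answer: -67736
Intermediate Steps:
h(Z) = -4/(-3 + Z)
V(w, y) = -16*w*y (V(w, y) = (((y*(3 + 1))*w)*(-4/(-3 + 0)))*(-3) = (((y*4)*w)*(-4/(-3)))*(-3) = (((4*y)*w)*(-4*(-⅓)))*(-3) = ((4*w*y)*(4/3))*(-3) = (16*w*y/3)*(-3) = -16*w*y)
47*V(-9, -5 - 1*5) - 56 = 47*(-16*(-9)*(-5 - 1*5)) - 56 = 47*(-16*(-9)*(-5 - 5)) - 56 = 47*(-16*(-9)*(-10)) - 56 = 47*(-1440) - 56 = -67680 - 56 = -67736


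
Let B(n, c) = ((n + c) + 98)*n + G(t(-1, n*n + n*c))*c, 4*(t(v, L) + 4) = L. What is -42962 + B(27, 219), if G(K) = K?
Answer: 658199/2 ≈ 3.2910e+5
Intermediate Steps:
t(v, L) = -4 + L/4
B(n, c) = c*(-4 + n²/4 + c*n/4) + n*(98 + c + n) (B(n, c) = ((n + c) + 98)*n + (-4 + (n*n + n*c)/4)*c = ((c + n) + 98)*n + (-4 + (n² + c*n)/4)*c = (98 + c + n)*n + (-4 + (n²/4 + c*n/4))*c = n*(98 + c + n) + (-4 + n²/4 + c*n/4)*c = n*(98 + c + n) + c*(-4 + n²/4 + c*n/4) = c*(-4 + n²/4 + c*n/4) + n*(98 + c + n))
-42962 + B(27, 219) = -42962 + (27² + 98*27 + 219*27 + (¼)*219*(-16 + 27*(219 + 27))) = -42962 + (729 + 2646 + 5913 + (¼)*219*(-16 + 27*246)) = -42962 + (729 + 2646 + 5913 + (¼)*219*(-16 + 6642)) = -42962 + (729 + 2646 + 5913 + (¼)*219*6626) = -42962 + (729 + 2646 + 5913 + 725547/2) = -42962 + 744123/2 = 658199/2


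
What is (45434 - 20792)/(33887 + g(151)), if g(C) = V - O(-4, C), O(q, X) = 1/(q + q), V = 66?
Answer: 197136/271625 ≈ 0.72577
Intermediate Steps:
O(q, X) = 1/(2*q)
g(C) = 529/8 (g(C) = 66 - 1/(2*(-4)) = 66 - (-1)/(2*4) = 66 - 1*(-⅛) = 66 + ⅛ = 529/8)
(45434 - 20792)/(33887 + g(151)) = (45434 - 20792)/(33887 + 529/8) = 24642/(271625/8) = 24642*(8/271625) = 197136/271625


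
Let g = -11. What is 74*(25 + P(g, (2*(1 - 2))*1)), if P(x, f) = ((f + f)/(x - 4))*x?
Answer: 24494/15 ≈ 1632.9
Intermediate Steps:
P(x, f) = 2*f*x/(-4 + x) (P(x, f) = ((2*f)/(-4 + x))*x = (2*f/(-4 + x))*x = 2*f*x/(-4 + x))
74*(25 + P(g, (2*(1 - 2))*1)) = 74*(25 + 2*((2*(1 - 2))*1)*(-11)/(-4 - 11)) = 74*(25 + 2*((2*(-1))*1)*(-11)/(-15)) = 74*(25 + 2*(-2*1)*(-11)*(-1/15)) = 74*(25 + 2*(-2)*(-11)*(-1/15)) = 74*(25 - 44/15) = 74*(331/15) = 24494/15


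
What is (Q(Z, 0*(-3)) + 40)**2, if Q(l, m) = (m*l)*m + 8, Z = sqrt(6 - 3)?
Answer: 2304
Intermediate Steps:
Z = sqrt(3) ≈ 1.7320
Q(l, m) = 8 + l*m**2 (Q(l, m) = (l*m)*m + 8 = l*m**2 + 8 = 8 + l*m**2)
(Q(Z, 0*(-3)) + 40)**2 = ((8 + sqrt(3)*(0*(-3))**2) + 40)**2 = ((8 + sqrt(3)*0**2) + 40)**2 = ((8 + sqrt(3)*0) + 40)**2 = ((8 + 0) + 40)**2 = (8 + 40)**2 = 48**2 = 2304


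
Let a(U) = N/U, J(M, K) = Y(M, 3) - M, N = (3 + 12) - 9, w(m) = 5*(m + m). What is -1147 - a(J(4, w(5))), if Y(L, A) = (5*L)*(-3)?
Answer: -36701/32 ≈ -1146.9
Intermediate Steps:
Y(L, A) = -15*L
w(m) = 10*m (w(m) = 5*(2*m) = 10*m)
N = 6 (N = 15 - 9 = 6)
J(M, K) = -16*M (J(M, K) = -15*M - M = -16*M)
a(U) = 6/U
-1147 - a(J(4, w(5))) = -1147 - 6/((-16*4)) = -1147 - 6/(-64) = -1147 - 6*(-1)/64 = -1147 - 1*(-3/32) = -1147 + 3/32 = -36701/32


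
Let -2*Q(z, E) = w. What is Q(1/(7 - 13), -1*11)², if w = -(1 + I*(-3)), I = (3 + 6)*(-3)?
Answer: 1681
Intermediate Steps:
I = -27 (I = 9*(-3) = -27)
w = -82 (w = -(1 - 27*(-3)) = -(1 + 81) = -1*82 = -82)
Q(z, E) = 41 (Q(z, E) = -½*(-82) = 41)
Q(1/(7 - 13), -1*11)² = 41² = 1681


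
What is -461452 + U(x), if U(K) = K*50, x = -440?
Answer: -483452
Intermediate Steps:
U(K) = 50*K
-461452 + U(x) = -461452 + 50*(-440) = -461452 - 22000 = -483452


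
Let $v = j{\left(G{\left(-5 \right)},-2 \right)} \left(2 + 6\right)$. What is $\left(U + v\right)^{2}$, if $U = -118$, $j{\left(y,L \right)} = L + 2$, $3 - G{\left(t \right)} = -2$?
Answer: $13924$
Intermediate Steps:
$G{\left(t \right)} = 5$ ($G{\left(t \right)} = 3 - -2 = 3 + 2 = 5$)
$j{\left(y,L \right)} = 2 + L$
$v = 0$ ($v = \left(2 - 2\right) \left(2 + 6\right) = 0 \cdot 8 = 0$)
$\left(U + v\right)^{2} = \left(-118 + 0\right)^{2} = \left(-118\right)^{2} = 13924$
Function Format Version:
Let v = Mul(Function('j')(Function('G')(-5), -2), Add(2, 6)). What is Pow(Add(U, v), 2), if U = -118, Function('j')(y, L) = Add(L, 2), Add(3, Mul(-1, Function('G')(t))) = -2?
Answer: 13924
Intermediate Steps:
Function('G')(t) = 5 (Function('G')(t) = Add(3, Mul(-1, -2)) = Add(3, 2) = 5)
Function('j')(y, L) = Add(2, L)
v = 0 (v = Mul(Add(2, -2), Add(2, 6)) = Mul(0, 8) = 0)
Pow(Add(U, v), 2) = Pow(Add(-118, 0), 2) = Pow(-118, 2) = 13924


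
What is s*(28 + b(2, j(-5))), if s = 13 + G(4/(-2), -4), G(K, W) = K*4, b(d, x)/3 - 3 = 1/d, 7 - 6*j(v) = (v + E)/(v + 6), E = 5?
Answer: 385/2 ≈ 192.50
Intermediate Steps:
j(v) = 7/6 - (5 + v)/(6*(6 + v)) (j(v) = 7/6 - (v + 5)/(6*(v + 6)) = 7/6 - (5 + v)/(6*(6 + v)))
b(d, x) = 9 + 3/d
G(K, W) = 4*K
s = 5 (s = 13 + 4*(4/(-2)) = 13 + 4*(4*(-1/2)) = 13 + 4*(-2) = 13 - 8 = 5)
s*(28 + b(2, j(-5))) = 5*(28 + (9 + 3/2)) = 5*(28 + 21/2) = 5*(77/2) = 385/2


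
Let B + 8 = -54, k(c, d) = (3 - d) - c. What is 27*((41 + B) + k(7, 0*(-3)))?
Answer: -675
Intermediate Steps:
k(c, d) = 3 - c - d
B = -62 (B = -8 - 54 = -62)
27*((41 + B) + k(7, 0*(-3))) = 27*((41 - 62) + (3 - 1*7 - 0*(-3))) = 27*(-21 + (3 - 7 - 1*0)) = 27*(-21 + (3 - 7 + 0)) = 27*(-21 - 4) = 27*(-25) = -675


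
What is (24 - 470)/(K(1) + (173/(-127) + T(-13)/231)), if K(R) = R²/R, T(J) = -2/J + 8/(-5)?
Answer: 425239815/351314 ≈ 1210.4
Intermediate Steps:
T(J) = -8/5 - 2/J (T(J) = -2/J + 8*(-⅕) = -2/J - 8/5 = -8/5 - 2/J)
K(R) = R
(24 - 470)/(K(1) + (173/(-127) + T(-13)/231)) = (24 - 470)/(1 + (173/(-127) + (-8/5 - 2/(-13))/231)) = -446/(1 + (173*(-1/127) + (-8/5 - 2*(-1/13))*(1/231))) = -446/(1 + (-173/127 + (-8/5 + 2/13)*(1/231))) = -446/(1 + (-173/127 - 94/65*1/231)) = -446/(1 + (-173/127 - 94/15015)) = -446/(1 - 2609533/1906905) = -446/(-702628/1906905) = -446*(-1906905/702628) = 425239815/351314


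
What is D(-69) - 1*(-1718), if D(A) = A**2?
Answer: 6479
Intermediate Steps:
D(-69) - 1*(-1718) = (-69)**2 - 1*(-1718) = 4761 + 1718 = 6479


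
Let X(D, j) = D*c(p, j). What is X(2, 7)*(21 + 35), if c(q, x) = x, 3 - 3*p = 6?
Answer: 784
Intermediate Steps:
p = -1 (p = 1 - ⅓*6 = 1 - 2 = -1)
X(D, j) = D*j
X(2, 7)*(21 + 35) = (2*7)*(21 + 35) = 14*56 = 784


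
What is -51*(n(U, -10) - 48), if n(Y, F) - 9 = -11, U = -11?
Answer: 2550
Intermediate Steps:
n(Y, F) = -2 (n(Y, F) = 9 - 11 = -2)
-51*(n(U, -10) - 48) = -51*(-2 - 48) = -51*(-50) = 2550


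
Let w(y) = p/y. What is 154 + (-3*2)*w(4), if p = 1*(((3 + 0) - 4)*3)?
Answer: 317/2 ≈ 158.50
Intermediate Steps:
p = -3 (p = 1*((3 - 4)*3) = 1*(-1*3) = 1*(-3) = -3)
w(y) = -3/y
154 + (-3*2)*w(4) = 154 + (-3*2)*(-3/4) = 154 - (-18)/4 = 154 - 6*(-3/4) = 154 + 9/2 = 317/2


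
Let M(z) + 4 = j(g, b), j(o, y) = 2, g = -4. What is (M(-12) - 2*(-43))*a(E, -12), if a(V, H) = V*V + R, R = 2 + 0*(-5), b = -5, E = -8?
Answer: 5544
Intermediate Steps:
R = 2 (R = 2 + 0 = 2)
M(z) = -2 (M(z) = -4 + 2 = -2)
a(V, H) = 2 + V² (a(V, H) = V*V + 2 = V² + 2 = 2 + V²)
(M(-12) - 2*(-43))*a(E, -12) = (-2 - 2*(-43))*(2 + (-8)²) = (-2 + 86)*(2 + 64) = 84*66 = 5544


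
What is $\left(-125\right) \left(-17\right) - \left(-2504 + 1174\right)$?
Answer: $3455$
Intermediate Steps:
$\left(-125\right) \left(-17\right) - \left(-2504 + 1174\right) = 2125 - -1330 = 2125 + 1330 = 3455$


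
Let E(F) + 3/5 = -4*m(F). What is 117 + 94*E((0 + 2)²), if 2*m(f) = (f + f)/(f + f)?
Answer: -637/5 ≈ -127.40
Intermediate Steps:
m(f) = ½ (m(f) = ((f + f)/(f + f))/2 = ((2*f)/((2*f)))/2 = ((2*f)*(1/(2*f)))/2 = (½)*1 = ½)
E(F) = -13/5 (E(F) = -⅗ - 4*½ = -⅗ - 2 = -13/5)
117 + 94*E((0 + 2)²) = 117 + 94*(-13/5) = 117 - 1222/5 = -637/5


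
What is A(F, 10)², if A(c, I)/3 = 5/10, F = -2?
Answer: 9/4 ≈ 2.2500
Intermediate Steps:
A(c, I) = 3/2 (A(c, I) = 3*(5/10) = 3*(5*(⅒)) = 3*(½) = 3/2)
A(F, 10)² = (3/2)² = 9/4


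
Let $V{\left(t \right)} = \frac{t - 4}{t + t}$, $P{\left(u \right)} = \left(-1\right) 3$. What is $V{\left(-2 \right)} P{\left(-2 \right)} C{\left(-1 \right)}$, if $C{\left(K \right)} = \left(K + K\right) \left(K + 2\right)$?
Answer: $9$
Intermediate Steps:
$P{\left(u \right)} = -3$
$C{\left(K \right)} = 2 K \left(2 + K\right)$
$V{\left(t \right)} = \frac{-4 + t}{2 t}$
$V{\left(-2 \right)} P{\left(-2 \right)} C{\left(-1 \right)} = \frac{-4 - 2}{2 \left(-2\right)} \left(-3\right) 2 \left(-1\right) \left(2 - 1\right) = \frac{1}{2} \left(- \frac{1}{2}\right) \left(-6\right) \left(-3\right) 2 \left(-1\right) 1 = \frac{3}{2} \left(-3\right) \left(-2\right) = \left(- \frac{9}{2}\right) \left(-2\right) = 9$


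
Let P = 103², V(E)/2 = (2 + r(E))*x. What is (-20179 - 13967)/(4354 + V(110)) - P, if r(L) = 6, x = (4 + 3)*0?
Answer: -3301838/311 ≈ -10617.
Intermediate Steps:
x = 0 (x = 7*0 = 0)
V(E) = 0 (V(E) = 2*((2 + 6)*0) = 2*(8*0) = 2*0 = 0)
P = 10609
(-20179 - 13967)/(4354 + V(110)) - P = (-20179 - 13967)/(4354 + 0) - 1*10609 = -34146/4354 - 10609 = -34146*1/4354 - 10609 = -2439/311 - 10609 = -3301838/311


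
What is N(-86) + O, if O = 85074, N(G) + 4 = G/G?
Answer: 85071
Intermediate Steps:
N(G) = -3 (N(G) = -4 + G/G = -4 + 1 = -3)
N(-86) + O = -3 + 85074 = 85071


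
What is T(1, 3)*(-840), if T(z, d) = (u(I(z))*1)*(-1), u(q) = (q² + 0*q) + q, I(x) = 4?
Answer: 16800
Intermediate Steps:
u(q) = q + q² (u(q) = (q² + 0) + q = q² + q = q + q²)
T(z, d) = -20 (T(z, d) = ((4*(1 + 4))*1)*(-1) = ((4*5)*1)*(-1) = (20*1)*(-1) = 20*(-1) = -20)
T(1, 3)*(-840) = -20*(-840) = 16800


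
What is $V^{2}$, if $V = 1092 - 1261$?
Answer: $28561$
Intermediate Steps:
$V = -169$ ($V = 1092 - 1261 = -169$)
$V^{2} = \left(-169\right)^{2} = 28561$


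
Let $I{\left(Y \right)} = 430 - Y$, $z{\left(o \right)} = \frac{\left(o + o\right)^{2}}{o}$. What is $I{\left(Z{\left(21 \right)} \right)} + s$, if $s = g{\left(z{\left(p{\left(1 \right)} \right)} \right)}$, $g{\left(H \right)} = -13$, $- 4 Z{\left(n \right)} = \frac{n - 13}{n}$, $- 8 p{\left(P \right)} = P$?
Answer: $\frac{8759}{21} \approx 417.1$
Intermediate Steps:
$p{\left(P \right)} = - \frac{P}{8}$
$z{\left(o \right)} = 4 o$ ($z{\left(o \right)} = \frac{\left(2 o\right)^{2}}{o} = \frac{4 o^{2}}{o} = 4 o$)
$Z{\left(n \right)} = - \frac{-13 + n}{4 n}$ ($Z{\left(n \right)} = - \frac{\left(n - 13\right) \frac{1}{n}}{4} = - \frac{\left(-13 + n\right) \frac{1}{n}}{4} = - \frac{\frac{1}{n} \left(-13 + n\right)}{4} = - \frac{-13 + n}{4 n}$)
$s = -13$
$I{\left(Z{\left(21 \right)} \right)} + s = \left(430 - \frac{13 - 21}{4 \cdot 21}\right) - 13 = \left(430 - \frac{1}{4} \cdot \frac{1}{21} \left(13 - 21\right)\right) - 13 = \left(430 - \frac{1}{4} \cdot \frac{1}{21} \left(-8\right)\right) - 13 = \left(430 - - \frac{2}{21}\right) - 13 = \left(430 + \frac{2}{21}\right) - 13 = \frac{9032}{21} - 13 = \frac{8759}{21}$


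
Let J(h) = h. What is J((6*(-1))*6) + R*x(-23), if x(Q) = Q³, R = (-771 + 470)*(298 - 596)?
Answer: -1091355602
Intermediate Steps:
R = 89698 (R = -301*(-298) = 89698)
J((6*(-1))*6) + R*x(-23) = (6*(-1))*6 + 89698*(-23)³ = -6*6 + 89698*(-12167) = -36 - 1091355566 = -1091355602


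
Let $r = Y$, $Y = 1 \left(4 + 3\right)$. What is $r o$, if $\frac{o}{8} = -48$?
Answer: $-2688$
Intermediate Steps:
$Y = 7$ ($Y = 1 \cdot 7 = 7$)
$r = 7$
$o = -384$ ($o = 8 \left(-48\right) = -384$)
$r o = 7 \left(-384\right) = -2688$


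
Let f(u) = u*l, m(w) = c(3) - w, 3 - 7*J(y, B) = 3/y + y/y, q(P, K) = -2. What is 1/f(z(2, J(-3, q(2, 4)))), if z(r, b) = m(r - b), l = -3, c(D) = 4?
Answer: -7/51 ≈ -0.13725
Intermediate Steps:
J(y, B) = 2/7 - 3/(7*y) (J(y, B) = 3/7 - (3/y + y/y)/7 = 3/7 - (3/y + 1)/7 = 3/7 - (1 + 3/y)/7 = 3/7 + (-⅐ - 3/(7*y)) = 2/7 - 3/(7*y))
m(w) = 4 - w
z(r, b) = 4 + b - r (z(r, b) = 4 - (r - b) = 4 + (b - r) = 4 + b - r)
f(u) = -3*u (f(u) = u*(-3) = -3*u)
1/f(z(2, J(-3, q(2, 4)))) = 1/(-3*(4 + (⅐)*(-3 + 2*(-3))/(-3) - 1*2)) = 1/(-3*(4 + (⅐)*(-⅓)*(-3 - 6) - 2)) = 1/(-3*(4 + (⅐)*(-⅓)*(-9) - 2)) = 1/(-3*(4 + 3/7 - 2)) = 1/(-3*17/7) = 1/(-51/7) = -7/51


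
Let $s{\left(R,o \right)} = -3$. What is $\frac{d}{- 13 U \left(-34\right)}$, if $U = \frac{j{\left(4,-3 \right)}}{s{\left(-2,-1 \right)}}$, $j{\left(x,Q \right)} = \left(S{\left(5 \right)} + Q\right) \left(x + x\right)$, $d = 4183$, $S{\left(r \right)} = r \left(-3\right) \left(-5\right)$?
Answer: $- \frac{4183}{84864} \approx -0.049291$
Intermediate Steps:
$S{\left(r \right)} = 15 r$ ($S{\left(r \right)} = - 3 r \left(-5\right) = 15 r$)
$j{\left(x,Q \right)} = 2 x \left(75 + Q\right)$ ($j{\left(x,Q \right)} = \left(15 \cdot 5 + Q\right) \left(x + x\right) = \left(75 + Q\right) 2 x = 2 x \left(75 + Q\right)$)
$U = -192$ ($U = \frac{2 \cdot 4 \left(75 - 3\right)}{-3} = 2 \cdot 4 \cdot 72 \left(- \frac{1}{3}\right) = 576 \left(- \frac{1}{3}\right) = -192$)
$\frac{d}{- 13 U \left(-34\right)} = \frac{4183}{\left(-13\right) \left(-192\right) \left(-34\right)} = \frac{4183}{2496 \left(-34\right)} = \frac{4183}{-84864} = 4183 \left(- \frac{1}{84864}\right) = - \frac{4183}{84864}$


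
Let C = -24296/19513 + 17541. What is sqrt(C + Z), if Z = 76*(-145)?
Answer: 27*sqrt(3405272169)/19513 ≈ 80.745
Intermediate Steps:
Z = -11020
C = 342253237/19513 (C = -24296*1/19513 + 17541 = -24296/19513 + 17541 = 342253237/19513 ≈ 17540.)
sqrt(C + Z) = sqrt(342253237/19513 - 11020) = sqrt(127219977/19513) = 27*sqrt(3405272169)/19513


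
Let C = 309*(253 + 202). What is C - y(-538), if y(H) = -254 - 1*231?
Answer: 141080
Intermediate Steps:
y(H) = -485 (y(H) = -254 - 231 = -485)
C = 140595 (C = 309*455 = 140595)
C - y(-538) = 140595 - 1*(-485) = 140595 + 485 = 141080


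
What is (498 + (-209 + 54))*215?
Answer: 73745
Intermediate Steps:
(498 + (-209 + 54))*215 = (498 - 155)*215 = 343*215 = 73745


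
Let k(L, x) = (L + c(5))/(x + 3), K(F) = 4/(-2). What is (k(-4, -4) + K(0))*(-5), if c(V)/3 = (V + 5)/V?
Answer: 20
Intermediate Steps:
K(F) = -2 (K(F) = 4*(-1/2) = -2)
c(V) = 3*(5 + V)/V (c(V) = 3*((V + 5)/V) = 3*((5 + V)/V) = 3*(5 + V)/V)
k(L, x) = (6 + L)/(3 + x) (k(L, x) = (L + (3 + 15/5))/(x + 3) = (L + (3 + 15*(1/5)))/(3 + x) = (L + (3 + 3))/(3 + x) = (L + 6)/(3 + x) = (6 + L)/(3 + x))
(k(-4, -4) + K(0))*(-5) = ((6 - 4)/(3 - 4) - 2)*(-5) = (2/(-1) - 2)*(-5) = (-1*2 - 2)*(-5) = (-2 - 2)*(-5) = -4*(-5) = 20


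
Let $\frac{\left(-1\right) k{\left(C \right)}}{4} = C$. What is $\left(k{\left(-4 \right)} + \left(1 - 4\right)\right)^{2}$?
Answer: $169$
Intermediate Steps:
$k{\left(C \right)} = - 4 C$
$\left(k{\left(-4 \right)} + \left(1 - 4\right)\right)^{2} = \left(\left(-4\right) \left(-4\right) + \left(1 - 4\right)\right)^{2} = \left(16 - 3\right)^{2} = 13^{2} = 169$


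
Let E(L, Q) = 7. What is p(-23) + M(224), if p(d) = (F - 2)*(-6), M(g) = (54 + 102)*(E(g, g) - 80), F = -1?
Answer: -11370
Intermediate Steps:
M(g) = -11388 (M(g) = (54 + 102)*(7 - 80) = 156*(-73) = -11388)
p(d) = 18 (p(d) = (-1 - 2)*(-6) = -3*(-6) = 18)
p(-23) + M(224) = 18 - 11388 = -11370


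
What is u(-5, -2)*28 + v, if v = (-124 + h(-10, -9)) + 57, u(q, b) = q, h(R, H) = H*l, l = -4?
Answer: -171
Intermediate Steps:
h(R, H) = -4*H (h(R, H) = H*(-4) = -4*H)
v = -31 (v = (-124 - 4*(-9)) + 57 = (-124 + 36) + 57 = -88 + 57 = -31)
u(-5, -2)*28 + v = -5*28 - 31 = -140 - 31 = -171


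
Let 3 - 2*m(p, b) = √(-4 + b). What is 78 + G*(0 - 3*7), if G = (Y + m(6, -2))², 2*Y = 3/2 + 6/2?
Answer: -2973/16 + 315*I*√6/4 ≈ -185.81 + 192.9*I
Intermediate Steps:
Y = 9/4 (Y = (3/2 + 6/2)/2 = (3*(½) + 6*(½))/2 = (3/2 + 3)/2 = (½)*(9/2) = 9/4 ≈ 2.2500)
m(p, b) = 3/2 - √(-4 + b)/2
G = (15/4 - I*√6/2)² (G = (9/4 + (3/2 - √(-4 - 2)/2))² = (9/4 + (3/2 - I*√6/2))² = (15/4 - I*√6/2)² ≈ 12.563 - 9.1856*I)
78 + G*(0 - 3*7) = 78 + (201/16 - 15*I*√6/4)*(0 - 3*7) = 78 + (201/16 - 15*I*√6/4)*(0 - 21) = 78 + (201/16 - 15*I*√6/4)*(-21) = 78 + (-4221/16 + 315*I*√6/4) = -2973/16 + 315*I*√6/4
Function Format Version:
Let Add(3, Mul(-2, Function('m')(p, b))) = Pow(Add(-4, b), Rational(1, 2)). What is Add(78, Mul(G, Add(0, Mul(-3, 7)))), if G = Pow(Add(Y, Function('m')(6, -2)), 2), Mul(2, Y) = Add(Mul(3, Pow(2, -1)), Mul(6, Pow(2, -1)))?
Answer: Add(Rational(-2973, 16), Mul(Rational(315, 4), I, Pow(6, Rational(1, 2)))) ≈ Add(-185.81, Mul(192.90, I))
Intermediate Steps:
Y = Rational(9, 4) (Y = Mul(Rational(1, 2), Add(Mul(3, Pow(2, -1)), Mul(6, Pow(2, -1)))) = Mul(Rational(1, 2), Add(Mul(3, Rational(1, 2)), Mul(6, Rational(1, 2)))) = Mul(Rational(1, 2), Add(Rational(3, 2), 3)) = Mul(Rational(1, 2), Rational(9, 2)) = Rational(9, 4) ≈ 2.2500)
Function('m')(p, b) = Add(Rational(3, 2), Mul(Rational(-1, 2), Pow(Add(-4, b), Rational(1, 2))))
G = Pow(Add(Rational(15, 4), Mul(Rational(-1, 2), I, Pow(6, Rational(1, 2)))), 2) (G = Pow(Add(Rational(9, 4), Add(Rational(3, 2), Mul(Rational(-1, 2), Pow(Add(-4, -2), Rational(1, 2))))), 2) = Pow(Add(Rational(9, 4), Add(Rational(3, 2), Mul(Rational(-1, 2), Pow(-6, Rational(1, 2))))), 2) = Pow(Add(Rational(9, 4), Add(Rational(3, 2), Mul(Rational(-1, 2), Mul(I, Pow(6, Rational(1, 2)))))), 2) = Pow(Add(Rational(9, 4), Add(Rational(3, 2), Mul(Rational(-1, 2), I, Pow(6, Rational(1, 2))))), 2) = Pow(Add(Rational(15, 4), Mul(Rational(-1, 2), I, Pow(6, Rational(1, 2)))), 2) ≈ Add(12.563, Mul(-9.1856, I)))
Add(78, Mul(G, Add(0, Mul(-3, 7)))) = Add(78, Mul(Add(Rational(201, 16), Mul(Rational(-15, 4), I, Pow(6, Rational(1, 2)))), Add(0, Mul(-3, 7)))) = Add(78, Mul(Add(Rational(201, 16), Mul(Rational(-15, 4), I, Pow(6, Rational(1, 2)))), Add(0, -21))) = Add(78, Mul(Add(Rational(201, 16), Mul(Rational(-15, 4), I, Pow(6, Rational(1, 2)))), -21)) = Add(78, Add(Rational(-4221, 16), Mul(Rational(315, 4), I, Pow(6, Rational(1, 2))))) = Add(Rational(-2973, 16), Mul(Rational(315, 4), I, Pow(6, Rational(1, 2))))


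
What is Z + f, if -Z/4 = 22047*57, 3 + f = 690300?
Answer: -4336419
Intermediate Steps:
f = 690297 (f = -3 + 690300 = 690297)
Z = -5026716 (Z = -88188*57 = -4*1256679 = -5026716)
Z + f = -5026716 + 690297 = -4336419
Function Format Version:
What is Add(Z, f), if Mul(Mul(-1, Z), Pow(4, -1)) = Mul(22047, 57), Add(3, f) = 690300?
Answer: -4336419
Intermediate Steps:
f = 690297 (f = Add(-3, 690300) = 690297)
Z = -5026716 (Z = Mul(-4, Mul(22047, 57)) = Mul(-4, 1256679) = -5026716)
Add(Z, f) = Add(-5026716, 690297) = -4336419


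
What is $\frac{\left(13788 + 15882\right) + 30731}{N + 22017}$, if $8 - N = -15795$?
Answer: $\frac{60401}{37820} \approx 1.5971$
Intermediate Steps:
$N = 15803$ ($N = 8 - -15795 = 8 + 15795 = 15803$)
$\frac{\left(13788 + 15882\right) + 30731}{N + 22017} = \frac{\left(13788 + 15882\right) + 30731}{15803 + 22017} = \frac{29670 + 30731}{37820} = 60401 \cdot \frac{1}{37820} = \frac{60401}{37820}$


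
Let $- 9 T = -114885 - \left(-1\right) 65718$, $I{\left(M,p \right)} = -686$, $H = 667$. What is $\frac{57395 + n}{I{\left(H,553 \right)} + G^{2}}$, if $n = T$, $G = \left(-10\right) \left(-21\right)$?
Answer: $\frac{31429}{21707} \approx 1.4479$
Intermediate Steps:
$G = 210$
$T = 5463$ ($T = - \frac{-114885 - \left(-1\right) 65718}{9} = - \frac{-114885 - -65718}{9} = - \frac{-114885 + 65718}{9} = \left(- \frac{1}{9}\right) \left(-49167\right) = 5463$)
$n = 5463$
$\frac{57395 + n}{I{\left(H,553 \right)} + G^{2}} = \frac{57395 + 5463}{-686 + 210^{2}} = \frac{62858}{-686 + 44100} = \frac{62858}{43414} = 62858 \cdot \frac{1}{43414} = \frac{31429}{21707}$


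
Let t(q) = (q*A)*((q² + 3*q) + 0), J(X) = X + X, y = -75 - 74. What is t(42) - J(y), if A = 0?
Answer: 298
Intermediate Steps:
y = -149
J(X) = 2*X
t(q) = 0 (t(q) = (q*0)*((q² + 3*q) + 0) = 0*(q² + 3*q) = 0)
t(42) - J(y) = 0 - 2*(-149) = 0 - 1*(-298) = 0 + 298 = 298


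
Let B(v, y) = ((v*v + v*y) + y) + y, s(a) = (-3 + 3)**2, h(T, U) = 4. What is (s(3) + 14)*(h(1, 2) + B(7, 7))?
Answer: 1624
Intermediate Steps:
s(a) = 0 (s(a) = 0**2 = 0)
B(v, y) = v**2 + 2*y + v*y (B(v, y) = ((v**2 + v*y) + y) + y = (y + v**2 + v*y) + y = v**2 + 2*y + v*y)
(s(3) + 14)*(h(1, 2) + B(7, 7)) = (0 + 14)*(4 + (7**2 + 2*7 + 7*7)) = 14*(4 + (49 + 14 + 49)) = 14*(4 + 112) = 14*116 = 1624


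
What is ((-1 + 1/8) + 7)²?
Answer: 2401/64 ≈ 37.516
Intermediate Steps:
((-1 + 1/8) + 7)² = ((-1 + ⅛) + 7)² = (-7/8 + 7)² = (49/8)² = 2401/64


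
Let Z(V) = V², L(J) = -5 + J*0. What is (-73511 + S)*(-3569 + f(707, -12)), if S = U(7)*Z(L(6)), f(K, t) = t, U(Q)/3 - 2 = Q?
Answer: 260825716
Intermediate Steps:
U(Q) = 6 + 3*Q
L(J) = -5 (L(J) = -5 + 0 = -5)
S = 675 (S = (6 + 3*7)*(-5)² = (6 + 21)*25 = 27*25 = 675)
(-73511 + S)*(-3569 + f(707, -12)) = (-73511 + 675)*(-3569 - 12) = -72836*(-3581) = 260825716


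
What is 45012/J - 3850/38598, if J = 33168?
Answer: 9581407/7620348 ≈ 1.2573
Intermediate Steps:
45012/J - 3850/38598 = 45012/33168 - 3850/38598 = 45012*(1/33168) - 3850*1/38598 = 3751/2764 - 275/2757 = 9581407/7620348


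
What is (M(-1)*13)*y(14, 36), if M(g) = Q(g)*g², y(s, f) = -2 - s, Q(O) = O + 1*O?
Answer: 416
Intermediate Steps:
Q(O) = 2*O (Q(O) = O + O = 2*O)
M(g) = 2*g³ (M(g) = (2*g)*g² = 2*g³)
(M(-1)*13)*y(14, 36) = ((2*(-1)³)*13)*(-2 - 1*14) = ((2*(-1))*13)*(-2 - 14) = -2*13*(-16) = -26*(-16) = 416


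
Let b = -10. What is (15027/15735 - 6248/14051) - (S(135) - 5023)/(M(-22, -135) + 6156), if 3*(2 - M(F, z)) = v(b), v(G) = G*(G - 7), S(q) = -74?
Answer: 1815334630541/1348958948480 ≈ 1.3457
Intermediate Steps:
v(G) = G*(-7 + G)
M(F, z) = -164/3 (M(F, z) = 2 - (-10)*(-7 - 10)/3 = 2 - (-10)*(-17)/3 = 2 - ⅓*170 = 2 - 170/3 = -164/3)
(15027/15735 - 6248/14051) - (S(135) - 5023)/(M(-22, -135) + 6156) = (15027/15735 - 6248/14051) - (-74 - 5023)/(-164/3 + 6156) = (15027*(1/15735) - 6248*1/14051) - (-5097)/18304/3 = (5009/5245 - 6248/14051) - (-5097)*3/18304 = 37610699/73697495 - 1*(-15291/18304) = 37610699/73697495 + 15291/18304 = 1815334630541/1348958948480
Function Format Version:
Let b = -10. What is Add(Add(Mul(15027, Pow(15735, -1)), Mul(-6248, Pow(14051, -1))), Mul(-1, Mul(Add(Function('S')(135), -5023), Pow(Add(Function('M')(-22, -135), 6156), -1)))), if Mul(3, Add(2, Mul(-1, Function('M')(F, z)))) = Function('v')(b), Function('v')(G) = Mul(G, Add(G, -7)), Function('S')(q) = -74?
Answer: Rational(1815334630541, 1348958948480) ≈ 1.3457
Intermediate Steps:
Function('v')(G) = Mul(G, Add(-7, G))
Function('M')(F, z) = Rational(-164, 3) (Function('M')(F, z) = Add(2, Mul(Rational(-1, 3), Mul(-10, Add(-7, -10)))) = Add(2, Mul(Rational(-1, 3), Mul(-10, -17))) = Add(2, Mul(Rational(-1, 3), 170)) = Add(2, Rational(-170, 3)) = Rational(-164, 3))
Add(Add(Mul(15027, Pow(15735, -1)), Mul(-6248, Pow(14051, -1))), Mul(-1, Mul(Add(Function('S')(135), -5023), Pow(Add(Function('M')(-22, -135), 6156), -1)))) = Add(Add(Mul(15027, Pow(15735, -1)), Mul(-6248, Pow(14051, -1))), Mul(-1, Mul(Add(-74, -5023), Pow(Add(Rational(-164, 3), 6156), -1)))) = Add(Add(Mul(15027, Rational(1, 15735)), Mul(-6248, Rational(1, 14051))), Mul(-1, Mul(-5097, Pow(Rational(18304, 3), -1)))) = Add(Add(Rational(5009, 5245), Rational(-6248, 14051)), Mul(-1, Mul(-5097, Rational(3, 18304)))) = Add(Rational(37610699, 73697495), Mul(-1, Rational(-15291, 18304))) = Add(Rational(37610699, 73697495), Rational(15291, 18304)) = Rational(1815334630541, 1348958948480)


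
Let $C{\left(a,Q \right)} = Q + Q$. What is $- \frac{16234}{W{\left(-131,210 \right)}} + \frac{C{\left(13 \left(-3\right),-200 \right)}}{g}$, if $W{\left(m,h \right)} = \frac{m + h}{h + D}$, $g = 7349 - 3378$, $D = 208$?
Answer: $- \frac{26946491052}{313709} \approx -85897.0$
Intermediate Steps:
$g = 3971$
$C{\left(a,Q \right)} = 2 Q$
$W{\left(m,h \right)} = \frac{h + m}{208 + h}$ ($W{\left(m,h \right)} = \frac{m + h}{h + 208} = \frac{h + m}{208 + h}$)
$- \frac{16234}{W{\left(-131,210 \right)}} + \frac{C{\left(13 \left(-3\right),-200 \right)}}{g} = - \frac{16234}{\frac{1}{208 + 210} \left(210 - 131\right)} + \frac{2 \left(-200\right)}{3971} = - \frac{16234}{\frac{1}{418} \cdot 79} - \frac{400}{3971} = - \frac{16234}{\frac{79}{418}} - \frac{400}{3971} = \left(-16234\right) \frac{418}{79} - \frac{400}{3971} = - \frac{6785812}{79} - \frac{400}{3971} = - \frac{26946491052}{313709}$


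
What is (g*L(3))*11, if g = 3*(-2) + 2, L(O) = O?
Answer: -132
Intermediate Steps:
g = -4 (g = -6 + 2 = -4)
(g*L(3))*11 = -4*3*11 = -12*11 = -132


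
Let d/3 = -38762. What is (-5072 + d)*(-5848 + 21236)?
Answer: -1867456904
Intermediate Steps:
d = -116286 (d = 3*(-38762) = -116286)
(-5072 + d)*(-5848 + 21236) = (-5072 - 116286)*(-5848 + 21236) = -121358*15388 = -1867456904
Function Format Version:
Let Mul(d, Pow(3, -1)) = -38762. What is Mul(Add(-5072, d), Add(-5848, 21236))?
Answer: -1867456904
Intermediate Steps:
d = -116286 (d = Mul(3, -38762) = -116286)
Mul(Add(-5072, d), Add(-5848, 21236)) = Mul(Add(-5072, -116286), Add(-5848, 21236)) = Mul(-121358, 15388) = -1867456904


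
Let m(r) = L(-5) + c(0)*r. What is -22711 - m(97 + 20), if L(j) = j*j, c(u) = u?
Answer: -22736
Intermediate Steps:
L(j) = j²
m(r) = 25 (m(r) = (-5)² + 0*r = 25 + 0 = 25)
-22711 - m(97 + 20) = -22711 - 1*25 = -22711 - 25 = -22736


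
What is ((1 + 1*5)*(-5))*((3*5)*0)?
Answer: 0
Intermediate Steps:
((1 + 1*5)*(-5))*((3*5)*0) = ((1 + 5)*(-5))*(15*0) = (6*(-5))*0 = -30*0 = 0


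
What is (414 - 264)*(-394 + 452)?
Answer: 8700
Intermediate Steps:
(414 - 264)*(-394 + 452) = 150*58 = 8700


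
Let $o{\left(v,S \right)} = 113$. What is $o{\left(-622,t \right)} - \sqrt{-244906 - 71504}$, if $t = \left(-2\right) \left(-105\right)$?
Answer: $113 - i \sqrt{316410} \approx 113.0 - 562.5 i$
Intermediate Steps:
$t = 210$
$o{\left(-622,t \right)} - \sqrt{-244906 - 71504} = 113 - \sqrt{-244906 - 71504} = 113 - \sqrt{-316410} = 113 - i \sqrt{316410}$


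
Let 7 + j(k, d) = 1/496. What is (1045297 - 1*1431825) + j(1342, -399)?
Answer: -191721359/496 ≈ -3.8654e+5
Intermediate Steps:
j(k, d) = -3471/496 (j(k, d) = -7 + 1/496 = -3471/496)
(1045297 - 1*1431825) + j(1342, -399) = (1045297 - 1*1431825) - 3471/496 = (1045297 - 1431825) - 3471/496 = -386528 - 3471/496 = -191721359/496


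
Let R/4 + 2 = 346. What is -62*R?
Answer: -85312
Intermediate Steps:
R = 1376 (R = -8 + 4*346 = -8 + 1384 = 1376)
-62*R = -62*1376 = -85312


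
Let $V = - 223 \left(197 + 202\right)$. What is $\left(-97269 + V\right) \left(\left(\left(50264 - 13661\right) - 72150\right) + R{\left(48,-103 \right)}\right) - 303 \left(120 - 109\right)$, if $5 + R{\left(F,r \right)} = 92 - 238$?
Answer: $6648606375$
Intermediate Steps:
$R{\left(F,r \right)} = -151$ ($R{\left(F,r \right)} = -5 + \left(92 - 238\right) = -5 - 146 = -151$)
$V = -88977$ ($V = \left(-223\right) 399 = -88977$)
$\left(-97269 + V\right) \left(\left(\left(50264 - 13661\right) - 72150\right) + R{\left(48,-103 \right)}\right) - 303 \left(120 - 109\right) = \left(-97269 - 88977\right) \left(\left(\left(50264 - 13661\right) - 72150\right) - 151\right) - 303 \left(120 - 109\right) = - 186246 \left(\left(36603 - 72150\right) - 151\right) - 303 \cdot 11 = - 186246 \left(-35547 - 151\right) - 3333 = \left(-186246\right) \left(-35698\right) - 3333 = 6648609708 - 3333 = 6648606375$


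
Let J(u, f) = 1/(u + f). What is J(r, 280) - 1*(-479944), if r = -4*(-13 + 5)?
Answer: 149742529/312 ≈ 4.7994e+5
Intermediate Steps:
r = 32 (r = -4*(-8) = 32)
J(u, f) = 1/(f + u)
J(r, 280) - 1*(-479944) = 1/(280 + 32) - 1*(-479944) = 1/312 + 479944 = 149742529/312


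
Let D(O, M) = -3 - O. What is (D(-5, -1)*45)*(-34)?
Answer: -3060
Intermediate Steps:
(D(-5, -1)*45)*(-34) = ((-3 - 1*(-5))*45)*(-34) = ((-3 + 5)*45)*(-34) = (2*45)*(-34) = 90*(-34) = -3060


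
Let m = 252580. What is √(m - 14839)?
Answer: √237741 ≈ 487.59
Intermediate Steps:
√(m - 14839) = √(252580 - 14839) = √237741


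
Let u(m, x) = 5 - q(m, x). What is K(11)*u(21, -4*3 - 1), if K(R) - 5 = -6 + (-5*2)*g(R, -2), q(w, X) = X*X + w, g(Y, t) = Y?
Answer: 20535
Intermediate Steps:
q(w, X) = w + X**2 (q(w, X) = X**2 + w = w + X**2)
u(m, x) = 5 - m - x**2 (u(m, x) = 5 - (m + x**2) = 5 + (-m - x**2) = 5 - m - x**2)
K(R) = -1 - 10*R (K(R) = 5 + (-6 + (-5*2)*R) = 5 + (-6 - 10*R) = -1 - 10*R)
K(11)*u(21, -4*3 - 1) = (-1 - 10*11)*(5 - 1*21 - (-4*3 - 1)**2) = (-1 - 110)*(5 - 21 - (-12 - 1)**2) = -111*(5 - 21 - 1*(-13)**2) = -111*(5 - 21 - 1*169) = -111*(5 - 21 - 169) = -111*(-185) = 20535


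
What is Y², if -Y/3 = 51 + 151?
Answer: 367236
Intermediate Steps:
Y = -606 (Y = -3*(51 + 151) = -3*202 = -606)
Y² = (-606)² = 367236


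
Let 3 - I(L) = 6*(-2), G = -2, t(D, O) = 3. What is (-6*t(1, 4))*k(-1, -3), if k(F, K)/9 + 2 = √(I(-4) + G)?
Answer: 324 - 162*√13 ≈ -260.10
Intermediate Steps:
I(L) = 15 (I(L) = 3 - 6*(-2) = 3 - 1*(-12) = 3 + 12 = 15)
k(F, K) = -18 + 9*√13 (k(F, K) = -18 + 9*√(15 - 2) = -18 + 9*√13)
(-6*t(1, 4))*k(-1, -3) = (-6*3)*(-18 + 9*√13) = -18*(-18 + 9*√13) = 324 - 162*√13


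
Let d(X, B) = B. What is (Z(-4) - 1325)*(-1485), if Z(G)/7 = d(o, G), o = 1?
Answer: 2009205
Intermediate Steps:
Z(G) = 7*G
(Z(-4) - 1325)*(-1485) = (7*(-4) - 1325)*(-1485) = (-28 - 1325)*(-1485) = -1353*(-1485) = 2009205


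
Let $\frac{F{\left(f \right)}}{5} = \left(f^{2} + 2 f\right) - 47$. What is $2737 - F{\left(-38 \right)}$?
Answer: $-3868$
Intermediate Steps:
$F{\left(f \right)} = -235 + 5 f^{2} + 10 f$ ($F{\left(f \right)} = 5 \left(\left(f^{2} + 2 f\right) - 47\right) = 5 \left(-47 + f^{2} + 2 f\right) = -235 + 5 f^{2} + 10 f$)
$2737 - F{\left(-38 \right)} = 2737 - \left(-235 + 5 \left(-38\right)^{2} + 10 \left(-38\right)\right) = 2737 - \left(-235 + 5 \cdot 1444 - 380\right) = 2737 - \left(-235 + 7220 - 380\right) = 2737 - 6605 = -3868$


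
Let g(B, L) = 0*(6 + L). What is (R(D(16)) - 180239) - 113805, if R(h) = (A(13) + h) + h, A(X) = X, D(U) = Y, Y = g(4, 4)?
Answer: -294031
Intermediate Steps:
g(B, L) = 0
Y = 0
D(U) = 0
R(h) = 13 + 2*h (R(h) = (13 + h) + h = 13 + 2*h)
(R(D(16)) - 180239) - 113805 = ((13 + 2*0) - 180239) - 113805 = ((13 + 0) - 180239) - 113805 = (13 - 180239) - 113805 = -180226 - 113805 = -294031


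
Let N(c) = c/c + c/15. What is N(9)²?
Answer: 64/25 ≈ 2.5600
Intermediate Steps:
N(c) = 1 + c/15 (N(c) = 1 + c*(1/15) = 1 + c/15)
N(9)² = (1 + (1/15)*9)² = (1 + ⅗)² = (8/5)² = 64/25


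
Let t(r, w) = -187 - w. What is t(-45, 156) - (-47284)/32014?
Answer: -5466759/16007 ≈ -341.52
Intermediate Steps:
t(-45, 156) - (-47284)/32014 = (-187 - 1*156) - (-47284)/32014 = (-187 - 156) - (-47284)/32014 = -343 - 1*(-23642/16007) = -343 + 23642/16007 = -5466759/16007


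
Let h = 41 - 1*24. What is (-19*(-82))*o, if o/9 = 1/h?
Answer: 14022/17 ≈ 824.82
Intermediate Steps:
h = 17 (h = 41 - 24 = 17)
o = 9/17 ≈ 0.52941
(-19*(-82))*o = -19*(-82)*(9/17) = 1558*(9/17) = 14022/17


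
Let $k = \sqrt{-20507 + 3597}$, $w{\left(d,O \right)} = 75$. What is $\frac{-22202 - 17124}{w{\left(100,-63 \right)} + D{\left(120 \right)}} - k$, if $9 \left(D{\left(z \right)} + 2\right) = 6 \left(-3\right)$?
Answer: $- \frac{39326}{71} - i \sqrt{16910} \approx -553.89 - 130.04 i$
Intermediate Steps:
$D{\left(z \right)} = -4$ ($D{\left(z \right)} = -2 + \frac{6 \left(-3\right)}{9} = -2 + \frac{1}{9} \left(-18\right) = -2 - 2 = -4$)
$k = i \sqrt{16910}$ ($k = \sqrt{-16910} = i \sqrt{16910} \approx 130.04 i$)
$\frac{-22202 - 17124}{w{\left(100,-63 \right)} + D{\left(120 \right)}} - k = \frac{-22202 - 17124}{75 - 4} - i \sqrt{16910} = - \frac{39326}{71} - i \sqrt{16910}$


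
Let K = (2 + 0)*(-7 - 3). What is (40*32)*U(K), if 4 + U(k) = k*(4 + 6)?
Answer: -261120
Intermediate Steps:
K = -20 (K = 2*(-10) = -20)
U(k) = -4 + 10*k (U(k) = -4 + k*(4 + 6) = -4 + k*10 = -4 + 10*k)
(40*32)*U(K) = (40*32)*(-4 + 10*(-20)) = 1280*(-4 - 200) = 1280*(-204) = -261120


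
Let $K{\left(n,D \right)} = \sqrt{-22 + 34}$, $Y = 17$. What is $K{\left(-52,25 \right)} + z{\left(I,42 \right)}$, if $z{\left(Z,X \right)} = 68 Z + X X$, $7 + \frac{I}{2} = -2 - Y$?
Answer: $-1772 + 2 \sqrt{3} \approx -1768.5$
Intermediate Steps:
$K{\left(n,D \right)} = 2 \sqrt{3}$ ($K{\left(n,D \right)} = \sqrt{12} = 2 \sqrt{3}$)
$I = -52$ ($I = -14 + 2 \left(-2 - 17\right) = -14 + 2 \left(-19\right) = -14 - 38 = -52$)
$z{\left(Z,X \right)} = X^{2} + 68 Z$ ($z{\left(Z,X \right)} = 68 Z + X^{2} = X^{2} + 68 Z$)
$K{\left(-52,25 \right)} + z{\left(I,42 \right)} = 2 \sqrt{3} + \left(42^{2} + 68 \left(-52\right)\right) = 2 \sqrt{3} + \left(1764 - 3536\right) = 2 \sqrt{3} - 1772 = -1772 + 2 \sqrt{3}$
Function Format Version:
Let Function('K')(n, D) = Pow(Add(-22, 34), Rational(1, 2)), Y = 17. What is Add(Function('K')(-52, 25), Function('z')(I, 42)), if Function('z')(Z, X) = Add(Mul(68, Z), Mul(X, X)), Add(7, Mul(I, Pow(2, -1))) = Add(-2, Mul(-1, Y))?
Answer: Add(-1772, Mul(2, Pow(3, Rational(1, 2)))) ≈ -1768.5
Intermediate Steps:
Function('K')(n, D) = Mul(2, Pow(3, Rational(1, 2))) (Function('K')(n, D) = Pow(12, Rational(1, 2)) = Mul(2, Pow(3, Rational(1, 2))))
I = -52 (I = Add(-14, Mul(2, Add(-2, Mul(-1, 17)))) = Add(-14, Mul(2, Add(-2, -17))) = Add(-14, Mul(2, -19)) = Add(-14, -38) = -52)
Function('z')(Z, X) = Add(Pow(X, 2), Mul(68, Z)) (Function('z')(Z, X) = Add(Mul(68, Z), Pow(X, 2)) = Add(Pow(X, 2), Mul(68, Z)))
Add(Function('K')(-52, 25), Function('z')(I, 42)) = Add(Mul(2, Pow(3, Rational(1, 2))), Add(Pow(42, 2), Mul(68, -52))) = Add(Mul(2, Pow(3, Rational(1, 2))), Add(1764, -3536)) = Add(Mul(2, Pow(3, Rational(1, 2))), -1772) = Add(-1772, Mul(2, Pow(3, Rational(1, 2))))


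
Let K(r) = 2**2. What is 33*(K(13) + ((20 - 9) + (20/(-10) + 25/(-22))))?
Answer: 783/2 ≈ 391.50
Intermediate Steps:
K(r) = 4
33*(K(13) + ((20 - 9) + (20/(-10) + 25/(-22)))) = 33*(4 + ((20 - 9) + (20/(-10) + 25/(-22)))) = 33*(4 + (11 + (20*(-1/10) + 25*(-1/22)))) = 33*(4 + (11 + (-2 - 25/22))) = 33*(4 + (11 - 69/22)) = 33*(4 + 173/22) = 33*(261/22) = 783/2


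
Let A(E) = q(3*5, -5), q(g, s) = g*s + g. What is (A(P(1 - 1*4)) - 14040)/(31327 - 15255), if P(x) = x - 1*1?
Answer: -3525/4018 ≈ -0.87730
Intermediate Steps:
P(x) = -1 + x (P(x) = x - 1 = -1 + x)
q(g, s) = g + g*s
A(E) = -60 (A(E) = (3*5)*(1 - 5) = 15*(-4) = -60)
(A(P(1 - 1*4)) - 14040)/(31327 - 15255) = (-60 - 14040)/(31327 - 15255) = -14100/16072 = -14100*1/16072 = -3525/4018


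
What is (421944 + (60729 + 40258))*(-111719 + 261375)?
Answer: 78259761736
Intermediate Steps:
(421944 + (60729 + 40258))*(-111719 + 261375) = (421944 + 100987)*149656 = 522931*149656 = 78259761736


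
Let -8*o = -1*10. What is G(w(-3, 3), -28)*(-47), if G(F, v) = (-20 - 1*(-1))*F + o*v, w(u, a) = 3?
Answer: 4324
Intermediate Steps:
o = 5/4 (o = -(-1)*10/8 = -⅛*(-10) = 5/4 ≈ 1.2500)
G(F, v) = -19*F + 5*v/4 (G(F, v) = (-20 - 1*(-1))*F + 5*v/4 = (-20 + 1)*F + 5*v/4 = -19*F + 5*v/4)
G(w(-3, 3), -28)*(-47) = (-19*3 + (5/4)*(-28))*(-47) = (-57 - 35)*(-47) = -92*(-47) = 4324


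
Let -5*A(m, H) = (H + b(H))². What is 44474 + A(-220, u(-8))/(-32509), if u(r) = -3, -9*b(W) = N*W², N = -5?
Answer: 7229026334/162545 ≈ 44474.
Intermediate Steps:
b(W) = 5*W²/9 (b(W) = -(-5)*W²/9 = 5*W²/9)
A(m, H) = -(H + 5*H²/9)²/5
44474 + A(-220, u(-8))/(-32509) = 44474 - 1/405*(-3)²*(9 + 5*(-3))²/(-32509) = 44474 - 1/405*9*(9 - 15)²*(-1/32509) = 44474 - 1/405*9*(-6)²*(-1/32509) = 44474 - 1/405*9*36*(-1/32509) = 44474 - ⅘*(-1/32509) = 44474 + 4/162545 = 7229026334/162545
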